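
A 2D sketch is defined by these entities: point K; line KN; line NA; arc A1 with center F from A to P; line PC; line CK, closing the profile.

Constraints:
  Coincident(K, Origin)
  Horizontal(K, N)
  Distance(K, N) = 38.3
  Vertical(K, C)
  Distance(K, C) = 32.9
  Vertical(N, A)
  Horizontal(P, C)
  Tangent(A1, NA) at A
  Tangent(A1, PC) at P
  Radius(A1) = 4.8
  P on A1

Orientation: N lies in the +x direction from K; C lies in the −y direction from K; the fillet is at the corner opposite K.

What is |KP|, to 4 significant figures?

46.95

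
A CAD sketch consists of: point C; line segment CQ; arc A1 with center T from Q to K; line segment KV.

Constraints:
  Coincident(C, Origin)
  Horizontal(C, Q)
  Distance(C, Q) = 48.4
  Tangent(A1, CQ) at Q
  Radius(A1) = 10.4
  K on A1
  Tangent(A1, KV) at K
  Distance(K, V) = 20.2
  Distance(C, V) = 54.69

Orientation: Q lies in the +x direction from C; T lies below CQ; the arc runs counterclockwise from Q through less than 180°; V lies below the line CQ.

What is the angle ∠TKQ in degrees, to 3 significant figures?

37.1°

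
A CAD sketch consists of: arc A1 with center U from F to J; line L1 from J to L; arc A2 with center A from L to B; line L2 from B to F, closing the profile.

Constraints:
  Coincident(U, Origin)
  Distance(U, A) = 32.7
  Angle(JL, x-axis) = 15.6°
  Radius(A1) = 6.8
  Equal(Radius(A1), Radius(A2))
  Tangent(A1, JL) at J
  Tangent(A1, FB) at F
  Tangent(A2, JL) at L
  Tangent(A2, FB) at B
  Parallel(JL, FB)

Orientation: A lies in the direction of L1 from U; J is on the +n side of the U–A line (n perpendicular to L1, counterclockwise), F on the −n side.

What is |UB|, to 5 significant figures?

33.400

The slot axis is L1's direction at 15.6°, so u = (cos 15.6°, sin 15.6°) = (0.96316, 0.26892) and n = (−sin 15.6°, cos 15.6°) = (-0.26892, 0.96316). U is at the origin and A lies 32.7 along u from U, so A = 32.7·u = (31.495, 8.7937). Tangency of A1 to both parallel lines with radius 6.8 puts J and F at U ± 6.8·n: J = (-1.8287, 6.5495), F = (1.8287, -6.5495). Equal radii place L and B the same way about A: L = A + 6.8·n = (29.667, 15.343), B = A − 6.8·n = (33.324, 2.2442). Then |UB| = |B − U| = 33.400.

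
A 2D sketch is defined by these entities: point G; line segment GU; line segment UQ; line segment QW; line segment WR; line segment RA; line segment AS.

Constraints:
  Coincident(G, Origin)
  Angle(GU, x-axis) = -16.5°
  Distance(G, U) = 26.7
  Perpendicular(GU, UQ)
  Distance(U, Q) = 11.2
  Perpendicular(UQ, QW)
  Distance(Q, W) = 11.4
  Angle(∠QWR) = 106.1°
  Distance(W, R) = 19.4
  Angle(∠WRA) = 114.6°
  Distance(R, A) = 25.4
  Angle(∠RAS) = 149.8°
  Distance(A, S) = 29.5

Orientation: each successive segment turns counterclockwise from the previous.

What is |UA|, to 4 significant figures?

24.13

∠QWR = 106.1° gives WR at -122.6° from the x-axis; with |WR| = 19.4, R = (7.399, -9.950). ∠WRA = 114.6° gives RA at -57.20° from the x-axis; with |RA| = 25.4, A = (21.16, -31.30). Then |UA| = |A − U| = 24.13.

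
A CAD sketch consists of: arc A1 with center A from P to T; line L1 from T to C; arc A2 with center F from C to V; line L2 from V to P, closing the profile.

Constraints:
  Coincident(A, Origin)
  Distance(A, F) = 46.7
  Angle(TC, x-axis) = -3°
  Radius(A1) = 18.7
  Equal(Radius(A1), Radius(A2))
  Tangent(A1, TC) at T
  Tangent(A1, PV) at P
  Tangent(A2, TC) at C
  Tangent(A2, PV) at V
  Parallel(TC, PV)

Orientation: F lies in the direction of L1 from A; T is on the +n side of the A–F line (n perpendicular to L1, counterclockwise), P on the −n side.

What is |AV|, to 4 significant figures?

50.30

The slot axis is L1's direction at -3.0°, so u = (cos -3.0°, sin -3.0°) = (0.9986, -0.05234) and n = (−sin -3.0°, cos -3.0°) = (0.05234, 0.9986). A is at the origin and F lies 46.7 along u from A, so F = 46.7·u = (46.64, -2.444). Tangency of A1 to both parallel lines with radius 18.7 puts T and P at A ± 18.7·n: T = (0.9787, 18.67), P = (-0.9787, -18.67). Equal radii place C and V the same way about F: C = F + 18.7·n = (47.61, 16.23), V = F − 18.7·n = (45.66, -21.12). Then |AV| = |V − A| = 50.30.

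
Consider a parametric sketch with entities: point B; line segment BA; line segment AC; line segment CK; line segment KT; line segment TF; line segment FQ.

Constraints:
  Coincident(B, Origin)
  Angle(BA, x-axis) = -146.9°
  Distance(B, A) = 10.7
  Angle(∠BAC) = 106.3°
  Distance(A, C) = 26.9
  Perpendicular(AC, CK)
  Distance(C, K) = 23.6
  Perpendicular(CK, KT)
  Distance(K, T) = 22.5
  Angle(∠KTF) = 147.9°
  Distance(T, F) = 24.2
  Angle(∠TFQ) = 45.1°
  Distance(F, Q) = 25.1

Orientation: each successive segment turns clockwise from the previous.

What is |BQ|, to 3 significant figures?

12.5

B is at the origin; BA runs at -146.9° with length 10.7, so A = (-8.96, -5.84). ∠BAC = 106.3° gives AC at 139° from the x-axis; with |AC| = 26.9, C = (-29.4, 11.7). The perpendicularity gives CK at right angles to AC, so CK runs at 49.4°; with |CK| = 23.6, K = (-14.0, 29.6). The perpendicularity gives KT at right angles to CK, so KT runs at -40.6°; with |KT| = 22.5, T = (3.05, 14.9). ∠KTF = 147.9° gives TF at -72.7° from the x-axis; with |TF| = 24.2, F = (10.3, -8.17). ∠TFQ = 45.1° gives FQ at 152° from the x-axis; with |FQ| = 25.1, Q = (-12.0, 3.46). Then |BQ| = |Q − B| = 12.5.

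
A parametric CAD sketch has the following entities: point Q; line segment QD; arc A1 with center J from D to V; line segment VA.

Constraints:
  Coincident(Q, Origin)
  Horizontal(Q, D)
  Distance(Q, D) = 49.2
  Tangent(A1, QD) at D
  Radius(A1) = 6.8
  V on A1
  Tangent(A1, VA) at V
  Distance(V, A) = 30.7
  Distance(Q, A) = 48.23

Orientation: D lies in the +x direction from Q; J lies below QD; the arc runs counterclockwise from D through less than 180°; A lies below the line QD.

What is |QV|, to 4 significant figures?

42.96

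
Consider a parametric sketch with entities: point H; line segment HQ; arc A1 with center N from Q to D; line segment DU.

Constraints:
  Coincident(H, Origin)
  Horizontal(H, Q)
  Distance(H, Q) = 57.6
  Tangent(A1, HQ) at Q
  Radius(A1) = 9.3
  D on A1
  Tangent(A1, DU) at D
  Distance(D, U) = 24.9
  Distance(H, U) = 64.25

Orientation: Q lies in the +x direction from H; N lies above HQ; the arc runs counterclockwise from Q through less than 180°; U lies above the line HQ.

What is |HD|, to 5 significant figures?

67.153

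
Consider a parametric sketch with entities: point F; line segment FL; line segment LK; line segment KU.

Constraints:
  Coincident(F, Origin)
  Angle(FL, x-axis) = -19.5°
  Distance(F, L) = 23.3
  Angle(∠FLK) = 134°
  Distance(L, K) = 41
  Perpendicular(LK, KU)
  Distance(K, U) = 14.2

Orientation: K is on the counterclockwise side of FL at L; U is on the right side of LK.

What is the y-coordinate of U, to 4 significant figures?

-2.192

F is at the origin; FL runs at -19.5° with length 23.3, so L = 23.3·(cos -19.5°, sin -19.5°) = (21.96, -7.778). ∠FLK = 134.0°, so LK runs at -19.5° + (180° − 134.0°) = 26.50° from the x-axis; with |LK| = 41.0, K = L + 41.0·(cos 26.50°, sin 26.50°) = (58.66, 10.52). LK is perpendicular to KU; with |KU| = 14.2 on the right of LK, U = K + 14.2·(0.4462, -0.8949) = (64.99, -2.192). So U.y = -2.192.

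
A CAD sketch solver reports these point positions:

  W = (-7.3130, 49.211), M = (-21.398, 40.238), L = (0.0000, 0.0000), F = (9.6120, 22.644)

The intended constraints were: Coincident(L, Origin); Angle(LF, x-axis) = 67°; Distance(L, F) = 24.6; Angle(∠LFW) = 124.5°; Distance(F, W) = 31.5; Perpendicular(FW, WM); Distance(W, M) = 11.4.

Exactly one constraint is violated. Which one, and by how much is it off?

Distance(W, M) = 11.4 — off by 5.30.

L = (0.00, 0.00) ✓; LF at 67.00° ✓; |LF| = 24.60 ✓; ∠LFW = 124.5° ✓; |FW| = 31.50 ✓; ∠(FW, WM) = 90.00° ✓; |WM| = 16.70 ✗.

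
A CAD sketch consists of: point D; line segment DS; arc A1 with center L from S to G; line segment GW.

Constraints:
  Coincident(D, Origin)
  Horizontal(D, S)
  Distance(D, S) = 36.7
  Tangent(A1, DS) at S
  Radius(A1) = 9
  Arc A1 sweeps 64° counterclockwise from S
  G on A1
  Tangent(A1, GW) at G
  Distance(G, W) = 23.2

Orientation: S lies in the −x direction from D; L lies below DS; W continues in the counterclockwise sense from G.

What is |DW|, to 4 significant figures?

60.76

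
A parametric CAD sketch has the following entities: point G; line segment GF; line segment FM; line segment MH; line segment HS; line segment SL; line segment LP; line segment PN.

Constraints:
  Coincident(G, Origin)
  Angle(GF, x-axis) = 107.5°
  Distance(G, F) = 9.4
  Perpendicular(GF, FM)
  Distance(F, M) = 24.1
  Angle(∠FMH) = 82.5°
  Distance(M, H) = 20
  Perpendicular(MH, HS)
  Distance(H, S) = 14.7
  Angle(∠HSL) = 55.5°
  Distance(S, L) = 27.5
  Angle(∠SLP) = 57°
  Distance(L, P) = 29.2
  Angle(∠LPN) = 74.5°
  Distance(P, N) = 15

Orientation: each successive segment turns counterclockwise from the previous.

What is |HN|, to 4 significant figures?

6.766

∠SLP = 57.0° gives LP at -87.50° from the x-axis; with |LP| = 29.2, P = (-26.46, -25.41). ∠LPN = 74.5° gives PN at 18.00° from the x-axis; with |PN| = 15.0, N = (-12.19, -20.78). Then |HN| = |N − H| = 6.766.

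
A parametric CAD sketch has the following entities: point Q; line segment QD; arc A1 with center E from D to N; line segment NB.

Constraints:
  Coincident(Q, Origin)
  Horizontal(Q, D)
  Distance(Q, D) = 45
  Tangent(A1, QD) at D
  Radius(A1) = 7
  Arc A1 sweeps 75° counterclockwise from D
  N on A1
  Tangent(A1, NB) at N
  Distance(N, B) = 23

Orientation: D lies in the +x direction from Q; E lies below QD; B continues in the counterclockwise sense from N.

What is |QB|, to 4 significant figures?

42.35

Q is at the origin; Q and D share the same y with |QD| = 45.0 and D on the +x side, so D = (45.00, 0.000). A1 meets QD tangentially, so ED is at right angles to QD, so E = D + (0, -7) = (45.00, -7.000). On A1, D sits at bearing 90° from E; a 75° counterclockwise sweep puts N at bearing 165°, so N = E + 7.0·(cos 165°, sin 165°) = (38.24, -5.188). Tangency of A1 to NB means the radius EN is perpendicular to NB, so NB runs along (−sin 165°, cos 165°); with |NB| = 23.0, B = (32.29, -27.40). Then |QB| = |B − Q| = 42.35.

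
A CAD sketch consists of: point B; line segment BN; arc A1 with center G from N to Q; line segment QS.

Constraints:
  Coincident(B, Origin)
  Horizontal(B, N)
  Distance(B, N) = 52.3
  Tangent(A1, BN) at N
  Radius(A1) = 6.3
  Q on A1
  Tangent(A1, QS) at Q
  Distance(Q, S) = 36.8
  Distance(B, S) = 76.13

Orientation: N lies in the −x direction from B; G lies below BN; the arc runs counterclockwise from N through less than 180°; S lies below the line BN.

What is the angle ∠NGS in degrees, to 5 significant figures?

162.44°

B is at the origin; BN is horizontal with |BN| = 52.3 and N on the −x side, so N = (-52.300, 0.0000). The tangent condition forces GN to be normal to BN, so G = N + (0, -6.3) = (-52.300, -6.3000). Since GQ ⟂ QS (tangency), |GS| = √(6.3² + 36.8²) = 37.335 regardless of where Q sits on A1. So S lies on both circle(B, 76.13) and circle(G, 37.335); the below-BN intersection is S = (-63.565, -41.895). Q is the foot of the tangent from S: Q = (-58.541, -5.4398).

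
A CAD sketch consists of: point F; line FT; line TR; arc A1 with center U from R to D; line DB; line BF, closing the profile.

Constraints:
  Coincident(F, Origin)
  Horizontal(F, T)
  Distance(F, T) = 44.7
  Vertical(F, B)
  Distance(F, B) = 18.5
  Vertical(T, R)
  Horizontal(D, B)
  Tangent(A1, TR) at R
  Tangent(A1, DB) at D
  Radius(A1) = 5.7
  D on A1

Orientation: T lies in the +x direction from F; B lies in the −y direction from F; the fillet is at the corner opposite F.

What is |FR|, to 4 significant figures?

46.50

The virtual corner opposite F is at (44.70, -18.50). Tangency of A1 to TR means the radius UR is perpendicular to TR and the tangent condition forces UD to be normal to DB, with radius 5.7, so the center U sits 5.7 in from both sides at U = (39.00, -12.80). That places the tangent points at R = (44.70, -12.80) on TR and D = (39.00, -18.50) on DB. Then |FR| = |R − F| = 46.50.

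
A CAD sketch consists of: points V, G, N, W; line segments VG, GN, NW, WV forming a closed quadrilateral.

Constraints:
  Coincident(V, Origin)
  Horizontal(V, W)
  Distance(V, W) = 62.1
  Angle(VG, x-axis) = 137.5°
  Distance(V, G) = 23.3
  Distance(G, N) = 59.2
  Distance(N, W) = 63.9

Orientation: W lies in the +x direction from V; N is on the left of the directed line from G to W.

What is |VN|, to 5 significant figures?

60.839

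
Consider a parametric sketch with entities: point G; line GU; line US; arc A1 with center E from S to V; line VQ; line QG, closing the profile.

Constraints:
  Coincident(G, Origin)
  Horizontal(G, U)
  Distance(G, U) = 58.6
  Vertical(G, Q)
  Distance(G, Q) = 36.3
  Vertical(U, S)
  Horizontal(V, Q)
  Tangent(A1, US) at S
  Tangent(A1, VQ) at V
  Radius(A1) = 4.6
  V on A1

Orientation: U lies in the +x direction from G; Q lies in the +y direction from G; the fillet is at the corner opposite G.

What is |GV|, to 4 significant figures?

65.07

G is at the origin; GU is horizontal with |GU| = 58.6 and U on the +x side, so U = (58.60, 0.000). G and Q share the same x with |GQ| = 36.3 and Q on the +y side, so Q = (0.000, 36.30). The virtual corner opposite G is at (58.60, 36.30). Since A1 is tangent to US there, ES ⟂ US and A1 meets VQ tangentially, so EV is at right angles to VQ, with radius 4.6, so the center E sits 4.6 in from both sides at E = (54.00, 31.70). That places the tangent points at S = (58.60, 31.70) on US and V = (54.00, 36.30) on VQ. Then |GV| = |V − G| = 65.07.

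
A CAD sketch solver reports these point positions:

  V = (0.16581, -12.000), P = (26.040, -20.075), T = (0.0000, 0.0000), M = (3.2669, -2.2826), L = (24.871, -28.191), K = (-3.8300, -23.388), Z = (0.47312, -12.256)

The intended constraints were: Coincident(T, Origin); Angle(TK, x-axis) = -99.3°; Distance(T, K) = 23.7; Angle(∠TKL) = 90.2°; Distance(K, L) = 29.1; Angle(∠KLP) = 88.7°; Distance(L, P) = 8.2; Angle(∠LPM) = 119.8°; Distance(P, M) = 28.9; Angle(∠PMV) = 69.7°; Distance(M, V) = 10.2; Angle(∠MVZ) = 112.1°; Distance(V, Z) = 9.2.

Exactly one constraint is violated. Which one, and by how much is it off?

Distance(V, Z) = 9.2 — off by 8.80.

T = (0.00, 0.00) ✓; TK at -99.30° ✓; |TK| = 23.70 ✓; ∠TKL = 90.20° ✓; |KL| = 29.10 ✓; ∠KLP = 88.70° ✓; |LP| = 8.200 ✓; ∠LPM = 119.8° ✓; |PM| = 28.90 ✓; ∠PMV = 69.70° ✓; |MV| = 10.20 ✓; ∠MVZ = 112.1° ✓; |VZ| = 0.4000 ✗.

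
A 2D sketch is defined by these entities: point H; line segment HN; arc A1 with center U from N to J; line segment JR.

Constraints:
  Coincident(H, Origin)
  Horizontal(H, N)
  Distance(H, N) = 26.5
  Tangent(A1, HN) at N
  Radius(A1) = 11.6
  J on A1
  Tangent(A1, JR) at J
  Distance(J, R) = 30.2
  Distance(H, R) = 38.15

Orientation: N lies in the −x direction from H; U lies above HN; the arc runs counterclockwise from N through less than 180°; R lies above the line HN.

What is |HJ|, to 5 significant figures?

17.506

H is at the origin; HN is horizontal with |HN| = 26.5 and N on the −x side, so N = (-26.500, 0.0000). A1 meets HN tangentially, so UN is at right angles to HN, so U = N + (0, 11.6) = (-26.500, 11.600). Since UJ ⟂ JR (tangency), |UR| = √(11.6² + 30.2²) = 32.351 regardless of where J sits on A1. So R lies on both circle(H, 38.15) and circle(U, 32.351); the above-HN intersection is R = (-7.0941, 37.485). J is the foot of the tangent from R: J = (-15.341, 8.4324).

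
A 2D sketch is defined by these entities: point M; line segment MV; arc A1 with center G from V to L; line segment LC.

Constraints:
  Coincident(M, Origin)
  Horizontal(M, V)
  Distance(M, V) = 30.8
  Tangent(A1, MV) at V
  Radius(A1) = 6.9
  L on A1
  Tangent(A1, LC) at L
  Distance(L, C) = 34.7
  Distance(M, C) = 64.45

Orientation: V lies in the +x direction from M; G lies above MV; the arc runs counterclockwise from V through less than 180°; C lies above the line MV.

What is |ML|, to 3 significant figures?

36.6

Checks: M = (0.00, 0.00) ✓; |GL| = 6.900 ✓; ∠(GL, LC) = 90.00° ✓; |LC| = 34.70 ✓; |MC| = 64.45 ✓.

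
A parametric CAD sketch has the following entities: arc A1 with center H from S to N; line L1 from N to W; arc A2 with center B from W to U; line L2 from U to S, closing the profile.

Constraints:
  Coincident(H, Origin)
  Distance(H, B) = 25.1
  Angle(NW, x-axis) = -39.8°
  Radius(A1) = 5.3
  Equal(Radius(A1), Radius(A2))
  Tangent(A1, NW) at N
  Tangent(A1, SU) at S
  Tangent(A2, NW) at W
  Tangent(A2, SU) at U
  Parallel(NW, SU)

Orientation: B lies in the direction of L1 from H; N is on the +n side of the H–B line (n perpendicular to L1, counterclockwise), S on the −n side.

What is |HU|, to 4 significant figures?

25.65

Tangency of A1 to both parallel lines with radius 5.3 puts N and S at H ± 5.3·n: N = (3.393, 4.072), S = (-3.393, -4.072). Equal radii place W and U the same way about B: W = B + 5.3·n = (22.68, -11.99), U = B − 5.3·n = (15.89, -20.14). Then |HU| = |U − H| = 25.65.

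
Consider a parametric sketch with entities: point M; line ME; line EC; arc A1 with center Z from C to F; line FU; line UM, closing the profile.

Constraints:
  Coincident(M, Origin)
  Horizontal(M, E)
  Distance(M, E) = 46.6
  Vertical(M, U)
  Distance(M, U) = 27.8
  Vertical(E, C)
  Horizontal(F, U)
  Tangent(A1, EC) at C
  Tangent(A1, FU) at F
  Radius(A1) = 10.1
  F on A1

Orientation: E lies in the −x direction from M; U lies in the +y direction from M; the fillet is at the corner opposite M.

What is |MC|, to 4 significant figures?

49.85

M is at the origin; ME is horizontal with |ME| = 46.6 and E on the −x side, so E = (-46.60, 0.000). MU is vertical with |MU| = 27.8 and U on the +y side, so U = (0.000, 27.80). The virtual corner opposite M is at (-46.60, 27.80). The tangent condition forces ZC to be normal to EC and since A1 is tangent to FU there, ZF ⟂ FU, with radius 10.1, so the center Z sits 10.1 in from both sides at Z = (-36.50, 17.70). That places the tangent points at C = (-46.60, 17.70) on EC and F = (-36.50, 27.80) on FU. Then |MC| = |C − M| = 49.85.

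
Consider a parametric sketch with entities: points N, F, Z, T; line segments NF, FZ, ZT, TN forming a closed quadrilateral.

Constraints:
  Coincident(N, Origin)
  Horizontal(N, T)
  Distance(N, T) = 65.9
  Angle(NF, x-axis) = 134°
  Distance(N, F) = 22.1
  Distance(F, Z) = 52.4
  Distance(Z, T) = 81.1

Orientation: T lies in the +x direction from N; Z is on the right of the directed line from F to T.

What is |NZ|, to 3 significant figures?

36.5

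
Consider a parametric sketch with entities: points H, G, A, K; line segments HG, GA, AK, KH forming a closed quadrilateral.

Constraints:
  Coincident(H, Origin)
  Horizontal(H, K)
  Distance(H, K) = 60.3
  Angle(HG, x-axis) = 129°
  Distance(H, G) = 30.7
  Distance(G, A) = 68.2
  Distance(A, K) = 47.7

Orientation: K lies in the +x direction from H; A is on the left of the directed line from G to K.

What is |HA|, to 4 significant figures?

64.16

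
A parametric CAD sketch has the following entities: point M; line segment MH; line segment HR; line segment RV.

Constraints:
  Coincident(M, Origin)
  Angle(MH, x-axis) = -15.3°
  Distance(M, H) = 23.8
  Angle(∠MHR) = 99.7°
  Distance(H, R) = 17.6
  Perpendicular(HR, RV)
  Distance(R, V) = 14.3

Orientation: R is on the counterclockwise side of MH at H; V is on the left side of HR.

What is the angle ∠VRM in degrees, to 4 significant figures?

42.65°

M is at the origin; MH runs at -15.3° with length 23.8, so H = 23.8·(cos -15.3°, sin -15.3°) = (22.96, -6.280). ∠MHR = 99.7°, so HR runs at -15.3° + (180° − 99.7°) = 65.00° from the x-axis; with |HR| = 17.6, R = H + 17.6·(cos 65.00°, sin 65.00°) = (30.39, 9.671). HR ⟂ RV; with |RV| = 14.3 on the left of HR, V = R + 14.3·(-0.9063, 0.4226) = (17.43, 15.71). Then cos ∠VRM = RV·RM / (|RV||RM|), giving 42.65°.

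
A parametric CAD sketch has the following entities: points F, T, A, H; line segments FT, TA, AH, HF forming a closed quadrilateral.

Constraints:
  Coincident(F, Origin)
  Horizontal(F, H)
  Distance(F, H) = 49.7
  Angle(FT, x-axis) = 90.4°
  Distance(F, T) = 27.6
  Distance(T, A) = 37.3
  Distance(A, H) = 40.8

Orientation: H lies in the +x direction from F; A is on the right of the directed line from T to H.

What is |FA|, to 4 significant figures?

12.85

Checks: FT at 90.40° ✓; |TA| = 37.30 ✓; |AH| = 40.80 ✓.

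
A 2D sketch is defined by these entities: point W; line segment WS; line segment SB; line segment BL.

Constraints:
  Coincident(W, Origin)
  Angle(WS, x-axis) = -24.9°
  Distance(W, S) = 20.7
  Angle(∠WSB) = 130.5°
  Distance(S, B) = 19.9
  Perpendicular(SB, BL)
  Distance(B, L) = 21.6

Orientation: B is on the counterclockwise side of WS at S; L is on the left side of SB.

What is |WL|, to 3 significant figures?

33.9

∠WSB = 130.5°, so SB runs at -24.9° + (180° − 130.5°) = 24.6° from the x-axis; with |SB| = 19.9, B = S + 19.9·(cos 24.6°, sin 24.6°) = (36.9, -0.431). SB ⟂ BL; with |BL| = 21.6 on the left of SB, L = B + 21.6·(-0.416, 0.909) = (27.9, 19.2). Then |WL| = |L − W| = 33.9.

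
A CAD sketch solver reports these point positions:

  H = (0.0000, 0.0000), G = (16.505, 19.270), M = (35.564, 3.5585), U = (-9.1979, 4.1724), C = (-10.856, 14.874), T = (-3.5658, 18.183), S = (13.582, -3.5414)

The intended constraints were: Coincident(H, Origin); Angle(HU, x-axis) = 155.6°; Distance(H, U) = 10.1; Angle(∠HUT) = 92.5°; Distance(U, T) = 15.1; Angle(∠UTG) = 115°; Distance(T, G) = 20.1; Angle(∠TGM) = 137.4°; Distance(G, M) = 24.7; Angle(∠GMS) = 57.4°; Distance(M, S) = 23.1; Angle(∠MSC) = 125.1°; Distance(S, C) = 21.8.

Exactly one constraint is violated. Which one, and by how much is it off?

Distance(S, C) = 21.8 — off by 8.80.

H = (0.00, 0.00) ✓; HU at 155.6° ✓; |HU| = 10.10 ✓; ∠HUT = 92.50° ✓; |UT| = 15.10 ✓; ∠UTG = 115.0° ✓; |TG| = 20.10 ✓; ∠TGM = 137.4° ✓; |GM| = 24.70 ✓; ∠GMS = 57.40° ✓; |MS| = 23.10 ✓; ∠MSC = 125.1° ✓; |SC| = 30.60 ✗.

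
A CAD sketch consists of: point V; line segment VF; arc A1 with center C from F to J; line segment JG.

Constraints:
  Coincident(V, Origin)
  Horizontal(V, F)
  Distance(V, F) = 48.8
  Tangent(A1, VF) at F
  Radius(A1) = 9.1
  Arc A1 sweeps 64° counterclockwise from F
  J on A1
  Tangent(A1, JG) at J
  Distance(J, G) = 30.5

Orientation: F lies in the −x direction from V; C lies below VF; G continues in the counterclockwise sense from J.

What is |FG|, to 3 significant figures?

39.0

V is at the origin; V and F share the same y with |VF| = 48.8 and F on the −x side, so F = (-48.8, 0.00). The tangent condition forces CF to be normal to VF, so C = F + (0, -9.1) = (-48.8, -9.10). On A1, F sits at bearing 90° from C; a 64° counterclockwise sweep puts J at bearing 154°, so J = C + 9.1·(cos 154°, sin 154°) = (-57.0, -5.11). The tangent condition forces CJ to be normal to JG, so JG runs along (−sin 154°, cos 154°); with |JG| = 30.5, G = (-70.3, -32.5). Then |FG| = |G − F| = 39.0.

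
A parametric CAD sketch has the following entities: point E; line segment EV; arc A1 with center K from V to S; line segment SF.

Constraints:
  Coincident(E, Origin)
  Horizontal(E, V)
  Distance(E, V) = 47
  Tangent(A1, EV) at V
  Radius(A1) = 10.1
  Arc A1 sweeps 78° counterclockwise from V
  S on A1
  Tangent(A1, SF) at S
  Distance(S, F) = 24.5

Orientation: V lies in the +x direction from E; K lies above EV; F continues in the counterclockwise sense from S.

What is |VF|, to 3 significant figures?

35.3

E is at the origin; EV is horizontal with |EV| = 47.0 and V on the +x side, so V = (47.0, 0.00). Tangency of A1 to EV means the radius KV is perpendicular to EV, so K = V + (0, 10.1) = (47.0, 10.1). On A1, V sits at bearing -90° from K; a 78° counterclockwise sweep puts S at bearing -12°, so S = K + 10.1·(cos -12°, sin -12°) = (56.9, 8.00). The tangent condition forces KS to be normal to SF, so SF runs along (−sin -12°, cos -12°); with |SF| = 24.5, F = (62.0, 32.0). Then |VF| = |F − V| = 35.3.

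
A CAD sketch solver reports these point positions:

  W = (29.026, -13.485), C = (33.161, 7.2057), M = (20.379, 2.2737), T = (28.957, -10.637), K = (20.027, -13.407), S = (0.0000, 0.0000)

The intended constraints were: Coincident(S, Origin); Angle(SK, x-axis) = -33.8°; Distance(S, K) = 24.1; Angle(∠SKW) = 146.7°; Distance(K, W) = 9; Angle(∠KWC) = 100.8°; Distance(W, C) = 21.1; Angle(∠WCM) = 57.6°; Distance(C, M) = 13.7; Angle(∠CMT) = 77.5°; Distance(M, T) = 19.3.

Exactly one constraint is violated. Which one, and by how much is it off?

Distance(M, T) = 19.3 — off by 3.80.

S = (0.00, 0.00) ✓; SK at -33.80° ✓; |SK| = 24.10 ✓; ∠SKW = 146.7° ✓; |KW| = 8.999 ✓; ∠KWC = 100.8° ✓; |WC| = 21.10 ✓; ∠WCM = 57.60° ✓; |CM| = 13.70 ✓; ∠CMT = 77.50° ✓; |MT| = 15.50 ✗.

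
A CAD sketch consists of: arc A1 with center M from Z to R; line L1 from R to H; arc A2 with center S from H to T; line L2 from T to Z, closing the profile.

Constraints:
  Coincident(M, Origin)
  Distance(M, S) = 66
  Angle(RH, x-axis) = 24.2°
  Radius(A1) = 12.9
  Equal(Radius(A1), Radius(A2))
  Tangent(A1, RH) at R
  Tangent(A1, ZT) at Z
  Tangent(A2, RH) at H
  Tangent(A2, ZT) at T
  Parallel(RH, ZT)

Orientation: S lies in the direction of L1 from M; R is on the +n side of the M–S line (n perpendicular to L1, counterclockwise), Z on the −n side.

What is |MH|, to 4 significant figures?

67.25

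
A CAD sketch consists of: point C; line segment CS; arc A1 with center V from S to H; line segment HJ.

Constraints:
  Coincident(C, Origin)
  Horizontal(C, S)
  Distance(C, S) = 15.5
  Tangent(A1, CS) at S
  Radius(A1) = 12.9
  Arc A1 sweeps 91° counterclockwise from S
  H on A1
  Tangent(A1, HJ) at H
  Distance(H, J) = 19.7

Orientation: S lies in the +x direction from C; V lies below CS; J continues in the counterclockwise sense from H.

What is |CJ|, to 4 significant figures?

32.95

C is at the origin; C and S share the same y with |CS| = 15.5 and S on the +x side, so S = (15.50, 0.000). A1 meets CS tangentially, so VS is at right angles to CS, so V = S + (0, -12.9) = (15.50, -12.90). On A1, S sits at bearing 90° from V; a 91° counterclockwise sweep puts H at bearing 181°, so H = V + 12.9·(cos 181°, sin 181°) = (2.602, -13.13). Since A1 is tangent to HJ there, VH ⟂ HJ, so HJ runs along (−sin 181°, cos 181°); with |HJ| = 19.7, J = (2.946, -32.82). Then |CJ| = |J − C| = 32.95.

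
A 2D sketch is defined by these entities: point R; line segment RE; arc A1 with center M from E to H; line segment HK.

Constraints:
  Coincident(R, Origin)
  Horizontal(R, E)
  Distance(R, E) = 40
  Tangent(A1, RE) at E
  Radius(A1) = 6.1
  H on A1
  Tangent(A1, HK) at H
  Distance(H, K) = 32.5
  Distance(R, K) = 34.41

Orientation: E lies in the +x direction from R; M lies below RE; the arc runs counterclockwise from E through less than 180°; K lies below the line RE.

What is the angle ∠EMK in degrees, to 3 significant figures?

136°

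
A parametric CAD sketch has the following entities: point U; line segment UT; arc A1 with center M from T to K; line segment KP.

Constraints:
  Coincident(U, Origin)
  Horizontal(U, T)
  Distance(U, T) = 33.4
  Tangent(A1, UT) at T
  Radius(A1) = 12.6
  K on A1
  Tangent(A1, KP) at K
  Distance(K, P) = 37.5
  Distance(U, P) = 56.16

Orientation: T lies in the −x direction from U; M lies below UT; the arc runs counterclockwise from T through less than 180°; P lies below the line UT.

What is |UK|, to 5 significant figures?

48.088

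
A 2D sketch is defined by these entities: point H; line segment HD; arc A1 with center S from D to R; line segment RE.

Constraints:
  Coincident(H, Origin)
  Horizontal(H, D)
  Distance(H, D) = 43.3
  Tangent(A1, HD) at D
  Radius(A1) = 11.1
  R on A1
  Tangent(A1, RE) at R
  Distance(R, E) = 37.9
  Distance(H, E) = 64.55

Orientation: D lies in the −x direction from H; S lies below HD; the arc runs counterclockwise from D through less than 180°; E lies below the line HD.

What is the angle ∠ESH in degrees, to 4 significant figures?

99.93°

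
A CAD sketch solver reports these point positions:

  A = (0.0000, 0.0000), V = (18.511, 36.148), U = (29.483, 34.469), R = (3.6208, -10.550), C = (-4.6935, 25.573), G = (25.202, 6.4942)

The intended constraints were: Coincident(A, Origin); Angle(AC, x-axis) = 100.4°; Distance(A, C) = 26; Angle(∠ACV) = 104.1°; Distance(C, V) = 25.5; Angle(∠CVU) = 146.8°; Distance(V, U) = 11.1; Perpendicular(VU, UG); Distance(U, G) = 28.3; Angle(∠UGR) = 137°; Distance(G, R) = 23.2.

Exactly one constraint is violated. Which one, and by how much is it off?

Distance(G, R) = 23.2 — off by 4.30.

A = (0.00, 0.00) ✓; AC at 100.4° ✓; |AC| = 26.00 ✓; ∠ACV = 104.1° ✓; |CV| = 25.50 ✓; ∠CVU = 146.8° ✓; |VU| = 11.10 ✓; ∠(VU, UG) = 90.00° ✓; |UG| = 28.30 ✓; ∠UGR = 137.0° ✓; |GR| = 27.50 ✗.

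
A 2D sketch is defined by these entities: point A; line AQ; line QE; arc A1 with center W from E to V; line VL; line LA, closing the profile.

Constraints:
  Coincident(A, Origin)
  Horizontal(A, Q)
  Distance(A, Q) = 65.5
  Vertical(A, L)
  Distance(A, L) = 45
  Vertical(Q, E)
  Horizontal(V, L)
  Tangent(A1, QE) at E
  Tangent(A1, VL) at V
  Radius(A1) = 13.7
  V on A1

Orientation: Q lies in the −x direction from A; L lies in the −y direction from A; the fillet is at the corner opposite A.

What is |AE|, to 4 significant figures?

72.59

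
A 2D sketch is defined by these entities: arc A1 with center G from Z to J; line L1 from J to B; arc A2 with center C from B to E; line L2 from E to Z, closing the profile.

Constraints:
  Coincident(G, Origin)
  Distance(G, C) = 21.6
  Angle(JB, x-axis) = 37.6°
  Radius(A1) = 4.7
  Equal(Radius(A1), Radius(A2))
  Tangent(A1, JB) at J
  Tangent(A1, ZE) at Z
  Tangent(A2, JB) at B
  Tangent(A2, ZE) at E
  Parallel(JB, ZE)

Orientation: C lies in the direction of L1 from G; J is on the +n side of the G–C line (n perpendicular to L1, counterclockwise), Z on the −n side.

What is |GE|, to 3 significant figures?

22.1

Tangency of A1 to both parallel lines with radius 4.7 puts J and Z at G ± 4.7·n: J = (-2.87, 3.72), Z = (2.87, -3.72). Equal radii place B and E the same way about C: B = C + 4.7·n = (14.2, 16.9), E = C − 4.7·n = (20.0, 9.46). Then |GE| = |E − G| = 22.1.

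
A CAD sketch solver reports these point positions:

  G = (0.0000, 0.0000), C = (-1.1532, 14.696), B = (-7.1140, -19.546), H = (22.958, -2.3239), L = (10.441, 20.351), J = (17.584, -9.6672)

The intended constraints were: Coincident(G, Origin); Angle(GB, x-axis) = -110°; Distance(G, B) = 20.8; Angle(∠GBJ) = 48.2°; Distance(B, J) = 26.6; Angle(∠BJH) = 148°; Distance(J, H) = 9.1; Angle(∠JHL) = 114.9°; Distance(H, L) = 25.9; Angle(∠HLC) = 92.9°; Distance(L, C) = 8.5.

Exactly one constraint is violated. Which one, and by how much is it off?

Distance(L, C) = 8.5 — off by 4.40.

G = (0.00, 0.00) ✓; GB at -110.0° ✓; |GB| = 20.80 ✓; ∠GBJ = 48.20° ✓; |BJ| = 26.60 ✓; ∠BJH = 148.0° ✓; |JH| = 9.100 ✓; ∠JHL = 114.9° ✓; |HL| = 25.90 ✓; ∠HLC = 92.90° ✓; |LC| = 12.90 ✗.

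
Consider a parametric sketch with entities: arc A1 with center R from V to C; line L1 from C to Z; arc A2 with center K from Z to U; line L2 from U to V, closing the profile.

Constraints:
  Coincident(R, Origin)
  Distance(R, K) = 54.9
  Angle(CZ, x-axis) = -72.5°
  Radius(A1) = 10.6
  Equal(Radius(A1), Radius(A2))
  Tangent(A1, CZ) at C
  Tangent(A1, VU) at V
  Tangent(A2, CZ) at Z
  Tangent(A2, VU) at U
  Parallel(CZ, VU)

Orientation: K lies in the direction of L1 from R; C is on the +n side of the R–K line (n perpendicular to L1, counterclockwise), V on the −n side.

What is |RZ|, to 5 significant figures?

55.914

Tangency of A1 to both parallel lines with radius 10.6 puts C and V at R ± 10.6·n: C = (10.109, 3.1875), V = (-10.109, -3.1875). Equal radii place Z and U the same way about K: Z = K + 10.6·n = (26.618, -49.172), U = K − 10.6·n = (6.3993, -55.547). Then |RZ| = |Z − R| = 55.914.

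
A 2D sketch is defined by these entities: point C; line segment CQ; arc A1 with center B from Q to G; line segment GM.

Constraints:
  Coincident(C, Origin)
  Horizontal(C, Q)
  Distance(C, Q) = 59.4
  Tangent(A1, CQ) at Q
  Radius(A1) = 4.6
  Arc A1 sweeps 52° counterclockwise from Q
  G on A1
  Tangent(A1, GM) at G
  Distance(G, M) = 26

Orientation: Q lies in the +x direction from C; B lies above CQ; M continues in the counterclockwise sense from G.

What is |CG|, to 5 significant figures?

63.050

C is at the origin; CQ is horizontal with |CQ| = 59.4 and Q on the +x side, so Q = (59.400, 0.0000). A1 meets CQ tangentially, so BQ is at right angles to CQ, so B = Q + (0, 4.6) = (59.400, 4.6000). On A1, Q sits at bearing -90° from B; a 52° counterclockwise sweep puts G at bearing -38°, so G = B + 4.6·(cos -38°, sin -38°) = (63.025, 1.7680). Then |CG| = |G − C| = 63.050.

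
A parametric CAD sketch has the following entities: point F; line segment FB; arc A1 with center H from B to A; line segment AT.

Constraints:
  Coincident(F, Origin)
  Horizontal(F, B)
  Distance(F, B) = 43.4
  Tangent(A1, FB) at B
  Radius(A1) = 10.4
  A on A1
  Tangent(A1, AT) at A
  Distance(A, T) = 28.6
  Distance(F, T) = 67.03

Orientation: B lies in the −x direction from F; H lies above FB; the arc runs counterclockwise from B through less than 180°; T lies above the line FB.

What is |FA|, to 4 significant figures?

39.66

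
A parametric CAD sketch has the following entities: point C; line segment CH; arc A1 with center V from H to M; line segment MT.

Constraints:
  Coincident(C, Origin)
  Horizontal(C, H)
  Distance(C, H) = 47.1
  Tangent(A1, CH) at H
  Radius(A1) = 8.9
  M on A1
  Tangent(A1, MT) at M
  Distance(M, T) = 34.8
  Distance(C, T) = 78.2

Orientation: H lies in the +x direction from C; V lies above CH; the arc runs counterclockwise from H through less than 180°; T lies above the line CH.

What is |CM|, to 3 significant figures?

55.6

Checks: ∠(VH, HC) = 90.00° ✓; |VM| = 8.900 ✓; ∠(VM, MT) = 90.00° ✓; |MT| = 34.80 ✓; |CT| = 78.20 ✓.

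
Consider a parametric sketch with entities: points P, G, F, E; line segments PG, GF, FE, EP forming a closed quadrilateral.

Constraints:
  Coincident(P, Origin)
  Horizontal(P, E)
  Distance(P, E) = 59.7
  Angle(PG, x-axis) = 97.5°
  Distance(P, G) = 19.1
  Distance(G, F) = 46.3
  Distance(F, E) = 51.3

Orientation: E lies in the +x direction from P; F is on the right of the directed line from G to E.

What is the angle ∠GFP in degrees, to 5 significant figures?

9.4203°

P is at the origin; PE is horizontal with |PE| = 59.7 and E in +x, so E = (59.7, 0). PG runs at 97.5° with |PG| = 19.1, so G = (-2.4931, 18.937). F is determined by |GF| = 46.3 and |FE| = 51.3 together: it lies at the intersection of circle(G, 46.3) and circle(E, 51.3). With |GE| = 65.012, the foot of the radical line on GE is 28.753 from G and the perpendicular offset is √(46.3² − 28.753²) = 36.290. Taking the right-of-GE solution: F = (14.443, -24.155).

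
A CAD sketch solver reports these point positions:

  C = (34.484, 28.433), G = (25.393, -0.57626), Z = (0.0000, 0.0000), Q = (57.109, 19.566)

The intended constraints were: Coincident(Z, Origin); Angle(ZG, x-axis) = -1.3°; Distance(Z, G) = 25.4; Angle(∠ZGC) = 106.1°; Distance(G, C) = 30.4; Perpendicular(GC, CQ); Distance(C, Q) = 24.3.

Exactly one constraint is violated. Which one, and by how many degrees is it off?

Perpendicular(GC, CQ) — off by 4.00°.

Z = (0.00, 0.00) ✓; ZG at -1.300° ✓; |ZG| = 25.40 ✓; ∠ZGC = 106.1° ✓; |GC| = 30.40 ✓; ∠(GC, CQ) = 94.00° ✗; |CQ| = 24.30 ✓.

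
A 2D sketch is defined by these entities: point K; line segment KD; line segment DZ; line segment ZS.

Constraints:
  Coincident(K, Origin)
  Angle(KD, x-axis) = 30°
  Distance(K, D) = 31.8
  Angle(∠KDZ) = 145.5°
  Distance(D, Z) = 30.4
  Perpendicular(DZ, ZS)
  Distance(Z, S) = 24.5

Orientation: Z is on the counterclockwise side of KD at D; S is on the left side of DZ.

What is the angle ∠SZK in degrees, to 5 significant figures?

72.350°

K is at the origin; KD runs at 30.0° with length 31.8, so D = 31.8·(cos 30.0°, sin 30.0°) = (27.540, 15.900). ∠KDZ = 145.5°, so DZ runs at 30.0° + (180° − 145.5°) = 64.500° from the x-axis; with |DZ| = 30.4, Z = D + 30.4·(cos 64.500°, sin 64.500°) = (40.627, 43.339). DZ ⟂ ZS; with |ZS| = 24.5 on the left of DZ, S = Z + 24.5·(-0.90259, 0.43051) = (18.514, 53.886). Then cos ∠SZK = ZS·ZK / (|ZS||ZK|), giving 72.350°.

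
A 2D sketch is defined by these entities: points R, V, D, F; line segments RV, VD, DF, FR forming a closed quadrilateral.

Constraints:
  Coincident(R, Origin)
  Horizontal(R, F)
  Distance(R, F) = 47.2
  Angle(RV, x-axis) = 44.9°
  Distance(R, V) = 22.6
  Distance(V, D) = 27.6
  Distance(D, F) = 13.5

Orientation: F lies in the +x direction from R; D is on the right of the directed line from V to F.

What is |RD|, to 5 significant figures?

34.787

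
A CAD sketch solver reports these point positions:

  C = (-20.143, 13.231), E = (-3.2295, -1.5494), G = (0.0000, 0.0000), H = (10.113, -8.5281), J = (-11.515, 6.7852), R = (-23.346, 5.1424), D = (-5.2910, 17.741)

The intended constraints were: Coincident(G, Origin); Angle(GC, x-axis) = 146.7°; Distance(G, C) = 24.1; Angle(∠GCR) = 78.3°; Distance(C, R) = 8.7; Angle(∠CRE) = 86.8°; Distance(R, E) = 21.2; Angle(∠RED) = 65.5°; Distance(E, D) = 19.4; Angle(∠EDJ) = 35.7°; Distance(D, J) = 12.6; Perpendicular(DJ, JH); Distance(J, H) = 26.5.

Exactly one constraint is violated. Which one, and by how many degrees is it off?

Perpendicular(DJ, JH) — off by 5.70°.

G = (0.00, 0.00) ✓; GC at 146.7° ✓; |GC| = 24.10 ✓; ∠GCR = 78.30° ✓; |CR| = 8.700 ✓; ∠CRE = 86.80° ✓; |RE| = 21.20 ✓; ∠RED = 65.50° ✓; |ED| = 19.40 ✓; ∠EDJ = 35.70° ✓; |DJ| = 12.60 ✓; ∠(DJ, JH) = 84.30° ✗; |JH| = 26.50 ✓.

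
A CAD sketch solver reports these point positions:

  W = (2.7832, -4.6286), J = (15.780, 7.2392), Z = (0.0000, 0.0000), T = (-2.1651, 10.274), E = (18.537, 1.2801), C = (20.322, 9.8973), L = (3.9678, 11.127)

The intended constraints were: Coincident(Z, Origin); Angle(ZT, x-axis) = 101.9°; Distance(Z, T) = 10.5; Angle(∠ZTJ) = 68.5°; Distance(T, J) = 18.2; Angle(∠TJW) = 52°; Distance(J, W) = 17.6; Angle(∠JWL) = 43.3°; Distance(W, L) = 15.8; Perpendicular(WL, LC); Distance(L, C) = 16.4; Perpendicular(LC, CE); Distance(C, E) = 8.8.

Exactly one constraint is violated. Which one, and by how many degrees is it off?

Perpendicular(LC, CE) — off by 7.40°.

Z = (0.00, 0.00) ✓; ZT at 101.9° ✓; |ZT| = 10.50 ✓; ∠ZTJ = 68.50° ✓; |TJ| = 18.20 ✓; ∠TJW = 52.00° ✓; |JW| = 17.60 ✓; ∠JWL = 43.30° ✓; |WL| = 15.80 ✓; ∠(WL, LC) = 90.00° ✓; |LC| = 16.40 ✓; ∠(LC, CE) = 97.40° ✗; |CE| = 8.800 ✓.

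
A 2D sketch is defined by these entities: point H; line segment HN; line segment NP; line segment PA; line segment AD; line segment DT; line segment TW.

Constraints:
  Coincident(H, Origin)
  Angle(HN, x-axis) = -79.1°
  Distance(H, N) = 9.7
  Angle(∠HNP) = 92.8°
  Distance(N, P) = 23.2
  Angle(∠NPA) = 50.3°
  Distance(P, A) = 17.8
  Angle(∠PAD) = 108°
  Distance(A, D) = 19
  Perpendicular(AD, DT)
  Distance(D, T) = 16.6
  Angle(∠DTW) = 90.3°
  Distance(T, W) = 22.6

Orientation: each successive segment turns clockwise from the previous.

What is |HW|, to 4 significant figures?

24.09

The perpendicularity gives DT at right angles to AD, so DT runs at -98.00°; with |DT| = 16.6, T = (3.602, -18.10). ∠DTW = 90.3° gives TW at 172.3° from the x-axis; with |TW| = 22.6, W = (-18.79, -15.08). Then |HW| = |W − H| = 24.09.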